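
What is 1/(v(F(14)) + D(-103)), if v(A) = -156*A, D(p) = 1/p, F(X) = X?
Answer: -103/224953 ≈ -0.00045787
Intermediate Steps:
1/(v(F(14)) + D(-103)) = 1/(-156*14 + 1/(-103)) = 1/(-2184 - 1/103) = 1/(-224953/103) = -103/224953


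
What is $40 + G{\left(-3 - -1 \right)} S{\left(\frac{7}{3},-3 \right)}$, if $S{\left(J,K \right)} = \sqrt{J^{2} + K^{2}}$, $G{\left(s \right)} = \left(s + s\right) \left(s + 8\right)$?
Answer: $40 - 8 \sqrt{130} \approx -51.214$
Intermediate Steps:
$G{\left(s \right)} = 2 s \left(8 + s\right)$
$40 + G{\left(-3 - -1 \right)} S{\left(\frac{7}{3},-3 \right)} = 40 + 2 \left(-3 - -1\right) \left(8 - 2\right) \sqrt{\left(\frac{7}{3}\right)^{2} + \left(-3\right)^{2}} = 40 + 2 \left(-3 + 1\right) \left(8 + \left(-3 + 1\right)\right) \sqrt{\left(7 \cdot \frac{1}{3}\right)^{2} + 9} = 40 + 2 \left(-2\right) \left(8 - 2\right) \sqrt{\left(\frac{7}{3}\right)^{2} + 9} = 40 + 2 \left(-2\right) 6 \sqrt{\frac{49}{9} + 9} = 40 - 24 \sqrt{\frac{130}{9}} = 40 - 24 \frac{\sqrt{130}}{3} = 40 - 8 \sqrt{130}$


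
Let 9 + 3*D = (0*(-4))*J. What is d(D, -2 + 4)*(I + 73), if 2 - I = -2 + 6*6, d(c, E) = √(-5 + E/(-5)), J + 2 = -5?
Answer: 123*I*√15/5 ≈ 95.275*I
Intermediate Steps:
J = -7 (J = -2 - 5 = -7)
D = -3 (D = -3 + ((0*(-4))*(-7))/3 = -3 + (0*(-7))/3 = -3 + (⅓)*0 = -3 + 0 = -3)
d(c, E) = √(-5 - E/5) (d(c, E) = √(-5 + E*(-⅕)) = √(-5 - E/5))
I = -32 (I = 2 - (-2 + 6*6) = 2 - (-2 + 36) = 2 - 1*34 = 2 - 34 = -32)
d(D, -2 + 4)*(I + 73) = (√(-125 - 5*(-2 + 4))/5)*(-32 + 73) = (√(-125 - 5*2)/5)*41 = (√(-125 - 10)/5)*41 = (√(-135)/5)*41 = ((3*I*√15)/5)*41 = (3*I*√15/5)*41 = 123*I*√15/5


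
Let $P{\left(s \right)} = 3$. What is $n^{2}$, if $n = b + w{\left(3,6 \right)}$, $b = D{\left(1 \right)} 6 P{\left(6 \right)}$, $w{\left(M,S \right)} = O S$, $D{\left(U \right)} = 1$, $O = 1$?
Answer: $576$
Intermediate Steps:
$w{\left(M,S \right)} = S$ ($w{\left(M,S \right)} = 1 S = S$)
$b = 18$ ($b = 1 \cdot 6 \cdot 3 = 6 \cdot 3 = 18$)
$n = 24$ ($n = 18 + 6 = 24$)
$n^{2} = 24^{2} = 576$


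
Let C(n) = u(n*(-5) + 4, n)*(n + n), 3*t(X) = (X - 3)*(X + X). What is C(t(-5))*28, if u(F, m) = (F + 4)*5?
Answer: -8422400/9 ≈ -9.3582e+5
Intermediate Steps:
t(X) = 2*X*(-3 + X)/3 (t(X) = ((X - 3)*(X + X))/3 = ((-3 + X)*(2*X))/3 = (2*X*(-3 + X))/3 = 2*X*(-3 + X)/3)
u(F, m) = 20 + 5*F (u(F, m) = (4 + F)*5 = 20 + 5*F)
C(n) = 2*n*(40 - 25*n) (C(n) = (20 + 5*(n*(-5) + 4))*(n + n) = (20 + 5*(-5*n + 4))*(2*n) = (20 + 5*(4 - 5*n))*(2*n) = (20 + (20 - 25*n))*(2*n) = (40 - 25*n)*(2*n) = 2*n*(40 - 25*n))
C(t(-5))*28 = (10*((⅔)*(-5)*(-3 - 5))*(8 - 10*(-5)*(-3 - 5)/3))*28 = (10*((⅔)*(-5)*(-8))*(8 - 10*(-5)*(-8)/3))*28 = (10*(80/3)*(8 - 5*80/3))*28 = (10*(80/3)*(8 - 400/3))*28 = (10*(80/3)*(-376/3))*28 = -300800/9*28 = -8422400/9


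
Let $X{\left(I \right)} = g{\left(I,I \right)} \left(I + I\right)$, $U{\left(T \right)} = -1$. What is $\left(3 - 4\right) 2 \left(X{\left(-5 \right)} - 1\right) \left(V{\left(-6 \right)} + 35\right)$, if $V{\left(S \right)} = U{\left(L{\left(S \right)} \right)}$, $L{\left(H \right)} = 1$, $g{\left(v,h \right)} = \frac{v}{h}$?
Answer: $748$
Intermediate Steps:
$V{\left(S \right)} = -1$
$X{\left(I \right)} = 2 I$ ($X{\left(I \right)} = \frac{I}{I} \left(I + I\right) = 1 \cdot 2 I = 2 I$)
$\left(3 - 4\right) 2 \left(X{\left(-5 \right)} - 1\right) \left(V{\left(-6 \right)} + 35\right) = \left(3 - 4\right) 2 \left(2 \left(-5\right) - 1\right) \left(-1 + 35\right) = \left(-1\right) 2 \left(-10 - 1\right) 34 = \left(-2\right) \left(-11\right) 34 = 22 \cdot 34 = 748$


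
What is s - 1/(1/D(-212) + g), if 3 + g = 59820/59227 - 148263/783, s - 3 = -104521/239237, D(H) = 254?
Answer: 461610983194471856/179731734318189485 ≈ 2.5683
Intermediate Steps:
s = 613190/239237 (s = 3 - 104521/239237 = 613190/239237 ≈ 2.5631)
g = -2957819288/15458247 (g = -3 + (59820/59227 - 148263/783) = -3 + (59820*(1/59227) - 148263*1/783) = -3 + (59820/59227 - 49421/261) = -3 - 2911444547/15458247 = -2957819288/15458247 ≈ -191.34)
s - 1/(1/D(-212) + g) = 613190/239237 - 1/(1/254 - 2957819288/15458247) = 613190/239237 - 1/(-751270640905/3926394738) = 613190/239237 - 1*(-3926394738/751270640905) = 613190/239237 + 3926394738/751270640905 = 461610983194471856/179731734318189485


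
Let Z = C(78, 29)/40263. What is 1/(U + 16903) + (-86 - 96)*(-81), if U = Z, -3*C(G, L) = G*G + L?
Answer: 30098599319457/2041690354 ≈ 14742.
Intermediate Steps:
C(G, L) = -L/3 - G**2/3 (C(G, L) = -(G*G + L)/3 = -(G**2 + L)/3 = -(L + G**2)/3 = -L/3 - G**2/3)
Z = -6113/120789 (Z = (-1/3*29 - 1/3*78**2)/40263 = (-29/3 - 1/3*6084)*(1/40263) = (-29/3 - 2028)*(1/40263) = -6113/3*1/40263 = -6113/120789 ≈ -0.050609)
U = -6113/120789 ≈ -0.050609
1/(U + 16903) + (-86 - 96)*(-81) = 1/(-6113/120789 + 16903) + (-86 - 96)*(-81) = 1/(2041690354/120789) - 182*(-81) = 120789/2041690354 + 14742 = 30098599319457/2041690354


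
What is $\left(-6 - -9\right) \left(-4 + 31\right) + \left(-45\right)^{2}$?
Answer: $2106$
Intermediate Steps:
$\left(-6 - -9\right) \left(-4 + 31\right) + \left(-45\right)^{2} = \left(-6 + 9\right) 27 + 2025 = 3 \cdot 27 + 2025 = 81 + 2025 = 2106$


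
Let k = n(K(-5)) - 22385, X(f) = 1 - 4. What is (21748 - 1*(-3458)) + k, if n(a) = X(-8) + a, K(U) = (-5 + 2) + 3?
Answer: 2818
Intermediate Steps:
K(U) = 0 (K(U) = -3 + 3 = 0)
X(f) = -3
n(a) = -3 + a
k = -22388 (k = (-3 + 0) - 22385 = -3 - 22385 = -22388)
(21748 - 1*(-3458)) + k = (21748 - 1*(-3458)) - 22388 = (21748 + 3458) - 22388 = 25206 - 22388 = 2818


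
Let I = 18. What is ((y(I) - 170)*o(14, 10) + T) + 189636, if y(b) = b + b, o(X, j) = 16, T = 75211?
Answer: 262703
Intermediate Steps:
y(b) = 2*b
((y(I) - 170)*o(14, 10) + T) + 189636 = ((2*18 - 170)*16 + 75211) + 189636 = ((36 - 170)*16 + 75211) + 189636 = (-134*16 + 75211) + 189636 = (-2144 + 75211) + 189636 = 73067 + 189636 = 262703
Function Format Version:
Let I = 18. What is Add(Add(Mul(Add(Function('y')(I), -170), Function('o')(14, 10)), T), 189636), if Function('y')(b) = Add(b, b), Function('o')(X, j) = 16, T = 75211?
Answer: 262703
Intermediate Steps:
Function('y')(b) = Mul(2, b)
Add(Add(Mul(Add(Function('y')(I), -170), Function('o')(14, 10)), T), 189636) = Add(Add(Mul(Add(Mul(2, 18), -170), 16), 75211), 189636) = Add(Add(Mul(Add(36, -170), 16), 75211), 189636) = Add(Add(Mul(-134, 16), 75211), 189636) = Add(Add(-2144, 75211), 189636) = Add(73067, 189636) = 262703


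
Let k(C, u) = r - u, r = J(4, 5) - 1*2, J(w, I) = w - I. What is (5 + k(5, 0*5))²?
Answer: 4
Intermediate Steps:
r = -3 (r = (4 - 1*5) - 1*2 = (4 - 5) - 2 = -1 - 2 = -3)
k(C, u) = -3 - u
(5 + k(5, 0*5))² = (5 + (-3 - 0*5))² = (5 + (-3 - 1*0))² = (5 + (-3 + 0))² = (5 - 3)² = 2² = 4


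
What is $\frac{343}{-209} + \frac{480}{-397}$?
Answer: $- \frac{236491}{82973} \approx -2.8502$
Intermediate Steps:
$\frac{343}{-209} + \frac{480}{-397} = 343 \left(- \frac{1}{209}\right) + 480 \left(- \frac{1}{397}\right) = - \frac{343}{209} - \frac{480}{397} = - \frac{236491}{82973}$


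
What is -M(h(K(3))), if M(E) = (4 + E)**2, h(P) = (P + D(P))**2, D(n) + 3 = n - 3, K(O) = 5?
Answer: -400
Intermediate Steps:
D(n) = -6 + n (D(n) = -3 + (n - 3) = -3 + (-3 + n) = -6 + n)
h(P) = (-6 + 2*P)**2 (h(P) = (P + (-6 + P))**2 = (-6 + 2*P)**2)
-M(h(K(3))) = -(4 + 4*(-3 + 5)**2)**2 = -(4 + 4*2**2)**2 = -(4 + 4*4)**2 = -(4 + 16)**2 = -1*20**2 = -1*400 = -400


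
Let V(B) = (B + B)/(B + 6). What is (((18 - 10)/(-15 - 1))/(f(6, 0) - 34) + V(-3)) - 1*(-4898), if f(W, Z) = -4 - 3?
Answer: 401473/82 ≈ 4896.0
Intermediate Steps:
f(W, Z) = -7
V(B) = 2*B/(6 + B) (V(B) = (2*B)/(6 + B) = 2*B/(6 + B))
(((18 - 10)/(-15 - 1))/(f(6, 0) - 34) + V(-3)) - 1*(-4898) = (((18 - 10)/(-15 - 1))/(-7 - 34) + 2*(-3)/(6 - 3)) - 1*(-4898) = ((8/(-16))/(-41) + 2*(-3)/3) + 4898 = (-8*(-1)/(41*16) + 2*(-3)*(⅓)) + 4898 = (-1/41*(-½) - 2) + 4898 = (1/82 - 2) + 4898 = -163/82 + 4898 = 401473/82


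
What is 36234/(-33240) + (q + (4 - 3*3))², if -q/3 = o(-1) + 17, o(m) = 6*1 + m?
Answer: 27921101/5540 ≈ 5039.9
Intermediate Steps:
o(m) = 6 + m
q = -66 (q = -3*((6 - 1) + 17) = -3*(5 + 17) = -3*22 = -66)
36234/(-33240) + (q + (4 - 3*3))² = 36234/(-33240) + (-66 + (4 - 3*3))² = 36234*(-1/33240) + (-66 + (4 - 9))² = -6039/5540 + (-66 - 5)² = -6039/5540 + (-71)² = -6039/5540 + 5041 = 27921101/5540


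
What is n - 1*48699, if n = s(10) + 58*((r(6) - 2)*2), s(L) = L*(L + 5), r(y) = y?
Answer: -48085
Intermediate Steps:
s(L) = L*(5 + L)
n = 614 (n = 10*(5 + 10) + 58*((6 - 2)*2) = 10*15 + 58*(4*2) = 150 + 58*8 = 150 + 464 = 614)
n - 1*48699 = 614 - 1*48699 = 614 - 48699 = -48085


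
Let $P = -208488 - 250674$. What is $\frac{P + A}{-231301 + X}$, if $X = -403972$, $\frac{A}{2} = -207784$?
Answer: $\frac{874730}{635273} \approx 1.3769$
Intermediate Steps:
$A = -415568$ ($A = 2 \left(-207784\right) = -415568$)
$P = -459162$
$\frac{P + A}{-231301 + X} = \frac{-459162 - 415568}{-231301 - 403972} = - \frac{874730}{-635273} = \left(-874730\right) \left(- \frac{1}{635273}\right) = \frac{874730}{635273}$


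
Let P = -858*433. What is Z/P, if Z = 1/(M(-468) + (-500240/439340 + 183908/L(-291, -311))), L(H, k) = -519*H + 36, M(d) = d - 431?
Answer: 100558935/33582844286769362 ≈ 2.9944e-9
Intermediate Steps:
M(d) = -431 + d
P = -371514
L(H, k) = 36 - 519*H
Z = -3318444855/2983020455389 (Z = 1/((-431 - 468) + (-500240/439340 + 183908/(36 - 519*(-291)))) = 1/(-899 + (-500240*1/439340 + 183908/(36 + 151029))) = 1/(-899 + (-25012/21967 + 183908/151065)) = 1/(-899 + 261469256/3318444855) = 1/(-2983020455389/3318444855) = -3318444855/2983020455389 ≈ -0.0011124)
Z/P = -3318444855/2983020455389/(-371514) = -3318444855/2983020455389*(-1/371514) = 100558935/33582844286769362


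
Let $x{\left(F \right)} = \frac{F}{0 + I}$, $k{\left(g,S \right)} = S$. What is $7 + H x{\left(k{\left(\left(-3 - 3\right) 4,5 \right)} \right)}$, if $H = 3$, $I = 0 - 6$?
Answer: $\frac{9}{2} \approx 4.5$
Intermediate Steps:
$I = -6$ ($I = 0 - 6 = -6$)
$x{\left(F \right)} = - \frac{F}{6}$ ($x{\left(F \right)} = \frac{F}{0 - 6} = \frac{F}{-6} = - \frac{F}{6}$)
$7 + H x{\left(k{\left(\left(-3 - 3\right) 4,5 \right)} \right)} = 7 + 3 \left(\left(- \frac{1}{6}\right) 5\right) = 7 + 3 \left(- \frac{5}{6}\right) = 7 - \frac{5}{2} = \frac{9}{2}$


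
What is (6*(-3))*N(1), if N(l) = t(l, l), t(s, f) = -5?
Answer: 90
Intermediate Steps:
N(l) = -5
(6*(-3))*N(1) = (6*(-3))*(-5) = -18*(-5) = 90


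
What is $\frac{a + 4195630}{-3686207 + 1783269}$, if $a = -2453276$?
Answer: $- \frac{871177}{951469} \approx -0.91561$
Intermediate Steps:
$\frac{a + 4195630}{-3686207 + 1783269} = \frac{-2453276 + 4195630}{-3686207 + 1783269} = \frac{1742354}{-1902938} = 1742354 \left(- \frac{1}{1902938}\right) = - \frac{871177}{951469}$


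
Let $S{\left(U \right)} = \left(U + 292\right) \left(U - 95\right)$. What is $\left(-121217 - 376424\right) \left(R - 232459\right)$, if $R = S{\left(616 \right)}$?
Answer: $-119736903369$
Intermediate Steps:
$S{\left(U \right)} = \left(-95 + U\right) \left(292 + U\right)$ ($S{\left(U \right)} = \left(292 + U\right) \left(-95 + U\right) = \left(-95 + U\right) \left(292 + U\right)$)
$R = 473068$ ($R = -27740 + 616^{2} + 197 \cdot 616 = -27740 + 379456 + 121352 = 473068$)
$\left(-121217 - 376424\right) \left(R - 232459\right) = \left(-121217 - 376424\right) \left(473068 - 232459\right) = \left(-497641\right) 240609 = -119736903369$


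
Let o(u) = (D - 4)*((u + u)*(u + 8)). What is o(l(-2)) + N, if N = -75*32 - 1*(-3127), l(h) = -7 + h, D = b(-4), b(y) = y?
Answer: 583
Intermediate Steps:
D = -4
N = 727 (N = -2400 + 3127 = 727)
o(u) = -16*u*(8 + u) (o(u) = (-4 - 4)*((u + u)*(u + 8)) = -8*2*u*(8 + u) = -16*u*(8 + u))
o(l(-2)) + N = -16*(-7 - 2)*(8 + (-7 - 2)) + 727 = -16*(-9)*(8 - 9) + 727 = -16*(-9)*(-1) + 727 = -144 + 727 = 583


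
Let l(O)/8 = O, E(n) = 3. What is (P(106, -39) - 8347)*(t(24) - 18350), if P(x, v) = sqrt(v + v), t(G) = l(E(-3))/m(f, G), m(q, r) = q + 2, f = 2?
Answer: 153117368 - 18344*I*sqrt(78) ≈ 1.5312e+8 - 1.6201e+5*I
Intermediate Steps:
l(O) = 8*O
m(q, r) = 2 + q
t(G) = 6 (t(G) = (8*3)/(2 + 2) = 24/4 = 24*(1/4) = 6)
P(x, v) = sqrt(2)*sqrt(v) (P(x, v) = sqrt(2*v) = sqrt(2)*sqrt(v))
(P(106, -39) - 8347)*(t(24) - 18350) = (sqrt(2)*sqrt(-39) - 8347)*(6 - 18350) = (sqrt(2)*(I*sqrt(39)) - 8347)*(-18344) = (I*sqrt(78) - 8347)*(-18344) = (-8347 + I*sqrt(78))*(-18344) = 153117368 - 18344*I*sqrt(78)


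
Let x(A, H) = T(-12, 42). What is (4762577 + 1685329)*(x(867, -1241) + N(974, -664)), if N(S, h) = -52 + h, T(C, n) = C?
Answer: -4694075568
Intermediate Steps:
x(A, H) = -12
(4762577 + 1685329)*(x(867, -1241) + N(974, -664)) = (4762577 + 1685329)*(-12 + (-52 - 664)) = 6447906*(-12 - 716) = 6447906*(-728) = -4694075568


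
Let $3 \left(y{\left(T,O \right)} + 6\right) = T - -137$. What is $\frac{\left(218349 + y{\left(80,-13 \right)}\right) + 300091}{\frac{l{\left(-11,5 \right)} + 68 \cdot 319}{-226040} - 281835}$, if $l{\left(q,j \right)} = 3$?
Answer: $- \frac{70321902952}{38223603057} \approx -1.8398$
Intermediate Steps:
$y{\left(T,O \right)} = \frac{119}{3} + \frac{T}{3}$ ($y{\left(T,O \right)} = -6 + \frac{T - -137}{3} = -6 + \frac{T + 137}{3} = -6 + \frac{137 + T}{3} = -6 + \left(\frac{137}{3} + \frac{T}{3}\right) = \frac{119}{3} + \frac{T}{3}$)
$\frac{\left(218349 + y{\left(80,-13 \right)}\right) + 300091}{\frac{l{\left(-11,5 \right)} + 68 \cdot 319}{-226040} - 281835} = \frac{\left(218349 + \left(\frac{119}{3} + \frac{1}{3} \cdot 80\right)\right) + 300091}{\frac{3 + 68 \cdot 319}{-226040} - 281835} = \frac{\left(218349 + \left(\frac{119}{3} + \frac{80}{3}\right)\right) + 300091}{\left(3 + 21692\right) \left(- \frac{1}{226040}\right) - 281835} = \frac{\left(218349 + \frac{199}{3}\right) + 300091}{21695 \left(- \frac{1}{226040}\right) - 281835} = \frac{\frac{655246}{3} + 300091}{- \frac{4339}{45208} - 281835} = \frac{1555519}{3 \left(- \frac{12741201019}{45208}\right)} = \frac{1555519}{3} \left(- \frac{45208}{12741201019}\right) = - \frac{70321902952}{38223603057}$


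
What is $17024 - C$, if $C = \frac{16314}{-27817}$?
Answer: $\frac{473572922}{27817} \approx 17025.0$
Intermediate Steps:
$C = - \frac{16314}{27817}$ ($C = 16314 \left(- \frac{1}{27817}\right) = - \frac{16314}{27817} \approx -0.58648$)
$17024 - C = 17024 - - \frac{16314}{27817} = 17024 + \frac{16314}{27817} = \frac{473572922}{27817}$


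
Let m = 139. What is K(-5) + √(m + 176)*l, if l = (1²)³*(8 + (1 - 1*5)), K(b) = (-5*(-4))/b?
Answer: -4 + 12*√35 ≈ 66.993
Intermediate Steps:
K(b) = 20/b
l = 4 (l = 1³*(8 + (1 - 5)) = 1*(8 - 4) = 1*4 = 4)
K(-5) + √(m + 176)*l = 20/(-5) + √(139 + 176)*4 = 20*(-⅕) + √315*4 = -4 + (3*√35)*4 = -4 + 12*√35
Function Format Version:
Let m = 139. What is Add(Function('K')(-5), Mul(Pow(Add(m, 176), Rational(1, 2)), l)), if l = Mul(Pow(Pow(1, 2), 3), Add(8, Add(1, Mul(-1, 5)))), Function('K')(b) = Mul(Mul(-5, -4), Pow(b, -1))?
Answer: Add(-4, Mul(12, Pow(35, Rational(1, 2)))) ≈ 66.993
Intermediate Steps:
Function('K')(b) = Mul(20, Pow(b, -1))
l = 4 (l = Mul(Pow(1, 3), Add(8, Add(1, -5))) = Mul(1, Add(8, -4)) = Mul(1, 4) = 4)
Add(Function('K')(-5), Mul(Pow(Add(m, 176), Rational(1, 2)), l)) = Add(Mul(20, Pow(-5, -1)), Mul(Pow(Add(139, 176), Rational(1, 2)), 4)) = Add(Mul(20, Rational(-1, 5)), Mul(Pow(315, Rational(1, 2)), 4)) = Add(-4, Mul(Mul(3, Pow(35, Rational(1, 2))), 4)) = Add(-4, Mul(12, Pow(35, Rational(1, 2))))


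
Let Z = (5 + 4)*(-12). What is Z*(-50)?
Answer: 5400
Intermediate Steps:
Z = -108 (Z = 9*(-12) = -108)
Z*(-50) = -108*(-50) = 5400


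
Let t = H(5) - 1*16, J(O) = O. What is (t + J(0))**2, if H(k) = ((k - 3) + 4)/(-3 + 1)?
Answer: 361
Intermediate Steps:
H(k) = -1/2 - k/2 (H(k) = ((-3 + k) + 4)/(-2) = (1 + k)*(-1/2) = -1/2 - k/2)
t = -19 (t = (-1/2 - 1/2*5) - 1*16 = (-1/2 - 5/2) - 16 = -3 - 16 = -19)
(t + J(0))**2 = (-19 + 0)**2 = (-19)**2 = 361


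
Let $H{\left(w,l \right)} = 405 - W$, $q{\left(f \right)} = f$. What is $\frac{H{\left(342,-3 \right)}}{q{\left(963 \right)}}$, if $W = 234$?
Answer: $\frac{19}{107} \approx 0.17757$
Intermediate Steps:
$H{\left(w,l \right)} = 171$ ($H{\left(w,l \right)} = 405 - 234 = 171$)
$\frac{H{\left(342,-3 \right)}}{q{\left(963 \right)}} = \frac{171}{963} = 171 \cdot \frac{1}{963} = \frac{19}{107}$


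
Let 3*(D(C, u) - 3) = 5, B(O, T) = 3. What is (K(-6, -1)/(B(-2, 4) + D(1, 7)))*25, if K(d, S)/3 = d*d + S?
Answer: 7875/23 ≈ 342.39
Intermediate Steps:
K(d, S) = 3*S + 3*d² (K(d, S) = 3*(d*d + S) = 3*(d² + S) = 3*(S + d²) = 3*S + 3*d²)
D(C, u) = 14/3 (D(C, u) = 3 + (⅓)*5 = 3 + 5/3 = 14/3)
(K(-6, -1)/(B(-2, 4) + D(1, 7)))*25 = ((3*(-1) + 3*(-6)²)/(3 + 14/3))*25 = ((-3 + 3*36)/(23/3))*25 = ((-3 + 108)*(3/23))*25 = (105*(3/23))*25 = (315/23)*25 = 7875/23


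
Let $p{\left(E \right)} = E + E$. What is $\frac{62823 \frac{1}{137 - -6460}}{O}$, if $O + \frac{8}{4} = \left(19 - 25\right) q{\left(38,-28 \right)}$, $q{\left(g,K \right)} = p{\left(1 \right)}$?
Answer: $- \frac{20941}{30786} \approx -0.68021$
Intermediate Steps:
$p{\left(E \right)} = 2 E$
$q{\left(g,K \right)} = 2$ ($q{\left(g,K \right)} = 2 \cdot 1 = 2$)
$O = -14$ ($O = -2 + \left(19 - 25\right) 2 = -2 - 12 = -14$)
$\frac{62823 \frac{1}{137 - -6460}}{O} = \frac{62823 \frac{1}{137 - -6460}}{-14} = \frac{62823}{137 + 6460} \left(- \frac{1}{14}\right) = \frac{62823}{6597} \left(- \frac{1}{14}\right) = 62823 \cdot \frac{1}{6597} \left(- \frac{1}{14}\right) = \frac{20941}{2199} \left(- \frac{1}{14}\right) = - \frac{20941}{30786}$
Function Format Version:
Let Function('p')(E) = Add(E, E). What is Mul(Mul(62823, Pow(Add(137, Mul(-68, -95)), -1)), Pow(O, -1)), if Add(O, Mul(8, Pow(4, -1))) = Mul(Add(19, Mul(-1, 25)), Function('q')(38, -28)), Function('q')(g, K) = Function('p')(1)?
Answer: Rational(-20941, 30786) ≈ -0.68021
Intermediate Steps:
Function('p')(E) = Mul(2, E)
Function('q')(g, K) = 2 (Function('q')(g, K) = Mul(2, 1) = 2)
O = -14 (O = Add(-2, Mul(Add(19, Mul(-1, 25)), 2)) = Add(-2, Mul(Add(19, -25), 2)) = Add(-2, Mul(-6, 2)) = Add(-2, -12) = -14)
Mul(Mul(62823, Pow(Add(137, Mul(-68, -95)), -1)), Pow(O, -1)) = Mul(Mul(62823, Pow(Add(137, Mul(-68, -95)), -1)), Pow(-14, -1)) = Mul(Mul(62823, Pow(Add(137, 6460), -1)), Rational(-1, 14)) = Mul(Mul(62823, Pow(6597, -1)), Rational(-1, 14)) = Mul(Mul(62823, Rational(1, 6597)), Rational(-1, 14)) = Mul(Rational(20941, 2199), Rational(-1, 14)) = Rational(-20941, 30786)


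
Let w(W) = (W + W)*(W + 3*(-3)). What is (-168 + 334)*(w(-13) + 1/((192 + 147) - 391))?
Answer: 2468669/26 ≈ 94949.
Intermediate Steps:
w(W) = 2*W*(-9 + W) (w(W) = (2*W)*(W - 9) = (2*W)*(-9 + W) = 2*W*(-9 + W))
(-168 + 334)*(w(-13) + 1/((192 + 147) - 391)) = (-168 + 334)*(2*(-13)*(-9 - 13) + 1/((192 + 147) - 391)) = 166*(2*(-13)*(-22) + 1/(339 - 391)) = 166*(572 + 1/(-52)) = 166*(572 - 1/52) = 166*(29743/52) = 2468669/26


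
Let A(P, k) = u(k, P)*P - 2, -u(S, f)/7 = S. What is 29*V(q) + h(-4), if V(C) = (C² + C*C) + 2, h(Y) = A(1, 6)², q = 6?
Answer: 4082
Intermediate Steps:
u(S, f) = -7*S
A(P, k) = -2 - 7*P*k (A(P, k) = (-7*k)*P - 2 = -7*P*k - 2 = -2 - 7*P*k)
h(Y) = 1936 (h(Y) = (-2 - 7*1*6)² = (-2 - 42)² = (-44)² = 1936)
V(C) = 2 + 2*C² (V(C) = (C² + C²) + 2 = 2*C² + 2 = 2 + 2*C²)
29*V(q) + h(-4) = 29*(2 + 2*6²) + 1936 = 29*(2 + 2*36) + 1936 = 29*(2 + 72) + 1936 = 29*74 + 1936 = 2146 + 1936 = 4082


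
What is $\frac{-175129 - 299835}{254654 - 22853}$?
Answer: $- \frac{474964}{231801} \approx -2.049$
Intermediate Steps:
$\frac{-175129 - 299835}{254654 - 22853} = - \frac{474964}{231801}$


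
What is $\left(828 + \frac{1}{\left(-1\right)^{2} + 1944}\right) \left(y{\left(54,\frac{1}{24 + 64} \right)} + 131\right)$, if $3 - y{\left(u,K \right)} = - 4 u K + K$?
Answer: $\frac{19336805227}{171160} \approx 1.1298 \cdot 10^{5}$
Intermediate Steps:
$y{\left(u,K \right)} = 3 - K + 4 K u$ ($y{\left(u,K \right)} = 3 - \left(- 4 u K + K\right) = 3 - \left(- 4 K u + K\right) = 3 - \left(K - 4 K u\right) = 3 + \left(- K + 4 K u\right) = 3 - K + 4 K u$)
$\left(828 + \frac{1}{\left(-1\right)^{2} + 1944}\right) \left(y{\left(54,\frac{1}{24 + 64} \right)} + 131\right) = \left(828 + \frac{1}{\left(-1\right)^{2} + 1944}\right) \left(\left(3 - \frac{1}{24 + 64} + 4 \frac{1}{24 + 64} \cdot 54\right) + 131\right) = \left(828 + \frac{1}{1 + 1944}\right) \left(\left(3 - \frac{1}{88} + 4 \cdot \frac{1}{88} \cdot 54\right) + 131\right) = \left(828 + \frac{1}{1945}\right) \left(\left(3 - \frac{1}{88} + 4 \cdot \frac{1}{88} \cdot 54\right) + 131\right) = \left(828 + \frac{1}{1945}\right) \left(\left(3 - \frac{1}{88} + \frac{27}{11}\right) + 131\right) = \frac{1610461 \left(\frac{479}{88} + 131\right)}{1945} = \frac{1610461}{1945} \cdot \frac{12007}{88} = \frac{19336805227}{171160}$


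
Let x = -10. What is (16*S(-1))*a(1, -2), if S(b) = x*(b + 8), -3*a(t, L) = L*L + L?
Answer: 2240/3 ≈ 746.67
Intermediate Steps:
a(t, L) = -L/3 - L**2/3 (a(t, L) = -(L*L + L)/3 = -(L**2 + L)/3 = -(L + L**2)/3 = -L/3 - L**2/3)
S(b) = -80 - 10*b (S(b) = -10*(b + 8) = -10*(8 + b) = -80 - 10*b)
(16*S(-1))*a(1, -2) = (16*(-80 - 10*(-1)))*(-1/3*(-2)*(1 - 2)) = (16*(-80 + 10))*(-1/3*(-2)*(-1)) = (16*(-70))*(-2/3) = -1120*(-2/3) = 2240/3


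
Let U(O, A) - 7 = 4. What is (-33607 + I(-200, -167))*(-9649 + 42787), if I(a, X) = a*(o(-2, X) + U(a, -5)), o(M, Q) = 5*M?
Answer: -1120296366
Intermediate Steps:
U(O, A) = 11 (U(O, A) = 7 + 4 = 11)
I(a, X) = a (I(a, X) = a*(5*(-2) + 11) = a*(-10 + 11) = a*1 = a)
(-33607 + I(-200, -167))*(-9649 + 42787) = (-33607 - 200)*(-9649 + 42787) = -33807*33138 = -1120296366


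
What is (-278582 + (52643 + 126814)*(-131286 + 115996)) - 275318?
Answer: -2744451430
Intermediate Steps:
(-278582 + (52643 + 126814)*(-131286 + 115996)) - 275318 = (-278582 + 179457*(-15290)) - 275318 = (-278582 - 2743897530) - 275318 = -2744176112 - 275318 = -2744451430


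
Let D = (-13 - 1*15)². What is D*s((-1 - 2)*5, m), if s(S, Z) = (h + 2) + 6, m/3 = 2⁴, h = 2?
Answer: 7840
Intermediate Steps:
m = 48 (m = 3*2⁴ = 3*16 = 48)
s(S, Z) = 10 (s(S, Z) = (2 + 2) + 6 = 4 + 6 = 10)
D = 784 (D = (-13 - 15)² = (-28)² = 784)
D*s((-1 - 2)*5, m) = 784*10 = 7840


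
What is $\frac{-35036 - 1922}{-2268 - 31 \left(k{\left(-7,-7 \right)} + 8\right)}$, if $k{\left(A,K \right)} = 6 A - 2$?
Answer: $\frac{18479}{576} \approx 32.082$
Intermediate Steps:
$k{\left(A,K \right)} = -2 + 6 A$
$\frac{-35036 - 1922}{-2268 - 31 \left(k{\left(-7,-7 \right)} + 8\right)} = \frac{-35036 - 1922}{-2268 - 31 \left(\left(-2 + 6 \left(-7\right)\right) + 8\right)} = - \frac{36958}{-2268 - 31 \left(\left(-2 - 42\right) + 8\right)} = - \frac{36958}{-2268 - 31 \left(-44 + 8\right)} = - \frac{36958}{-2268 - -1116} = - \frac{36958}{-2268 + 1116} = - \frac{36958}{-1152} = \left(-36958\right) \left(- \frac{1}{1152}\right) = \frac{18479}{576}$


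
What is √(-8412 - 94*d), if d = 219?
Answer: 9*I*√358 ≈ 170.29*I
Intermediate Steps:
√(-8412 - 94*d) = √(-8412 - 94*219) = √(-8412 - 20586) = √(-28998) = 9*I*√358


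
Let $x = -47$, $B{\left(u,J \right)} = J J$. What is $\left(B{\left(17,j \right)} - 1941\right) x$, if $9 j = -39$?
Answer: $\frac{813100}{9} \approx 90345.0$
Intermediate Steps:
$j = - \frac{13}{3}$ ($j = \frac{1}{9} \left(-39\right) = - \frac{13}{3} \approx -4.3333$)
$B{\left(u,J \right)} = J^{2}$
$\left(B{\left(17,j \right)} - 1941\right) x = \left(\left(- \frac{13}{3}\right)^{2} - 1941\right) \left(-47\right) = \left(\frac{169}{9} - 1941\right) \left(-47\right) = \left(- \frac{17300}{9}\right) \left(-47\right) = \frac{813100}{9}$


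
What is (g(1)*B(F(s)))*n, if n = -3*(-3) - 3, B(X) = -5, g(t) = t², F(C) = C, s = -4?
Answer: -30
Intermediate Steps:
n = 6 (n = 9 - 3 = 6)
(g(1)*B(F(s)))*n = (1²*(-5))*6 = (1*(-5))*6 = -5*6 = -30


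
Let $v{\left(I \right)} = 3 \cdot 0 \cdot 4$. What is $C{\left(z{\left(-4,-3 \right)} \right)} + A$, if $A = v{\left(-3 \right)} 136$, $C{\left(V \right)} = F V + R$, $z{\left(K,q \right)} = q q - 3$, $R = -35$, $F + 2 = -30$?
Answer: $-227$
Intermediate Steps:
$v{\left(I \right)} = 0$ ($v{\left(I \right)} = 0 \cdot 4 = 0$)
$F = -32$ ($F = -2 - 30 = -32$)
$z{\left(K,q \right)} = -3 + q^{2}$ ($z{\left(K,q \right)} = q^{2} - 3 = -3 + q^{2}$)
$C{\left(V \right)} = -35 - 32 V$ ($C{\left(V \right)} = - 32 V - 35 = -35 - 32 V$)
$A = 0$ ($A = 0 \cdot 136 = 0$)
$C{\left(z{\left(-4,-3 \right)} \right)} + A = \left(-35 - 32 \left(-3 + \left(-3\right)^{2}\right)\right) + 0 = \left(-35 - 32 \left(-3 + 9\right)\right) + 0 = \left(-35 - 192\right) + 0 = -227 + 0 = -227$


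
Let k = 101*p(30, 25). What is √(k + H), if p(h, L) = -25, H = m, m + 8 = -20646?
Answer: I*√23179 ≈ 152.25*I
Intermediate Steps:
m = -20654 (m = -8 - 20646 = -20654)
H = -20654
k = -2525 (k = 101*(-25) = -2525)
√(k + H) = √(-2525 - 20654) = √(-23179) = I*√23179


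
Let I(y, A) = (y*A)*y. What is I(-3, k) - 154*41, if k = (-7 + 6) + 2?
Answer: -6305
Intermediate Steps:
k = 1 (k = -1 + 2 = 1)
I(y, A) = A*y² (I(y, A) = (A*y)*y = A*y²)
I(-3, k) - 154*41 = 1*(-3)² - 154*41 = 1*9 - 6314 = 9 - 6314 = -6305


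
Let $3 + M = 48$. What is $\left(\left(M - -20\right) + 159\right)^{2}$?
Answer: $50176$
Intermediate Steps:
$M = 45$ ($M = -3 + 48 = 45$)
$\left(\left(M - -20\right) + 159\right)^{2} = \left(\left(45 - -20\right) + 159\right)^{2} = \left(\left(45 + 20\right) + 159\right)^{2} = \left(65 + 159\right)^{2} = 224^{2} = 50176$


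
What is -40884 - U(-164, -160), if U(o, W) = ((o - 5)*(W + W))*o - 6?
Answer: 8828242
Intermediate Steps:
U(o, W) = -6 + 2*W*o*(-5 + o) (U(o, W) = ((-5 + o)*(2*W))*o - 6 = (2*W*(-5 + o))*o - 6 = 2*W*o*(-5 + o) - 6 = -6 + 2*W*o*(-5 + o))
-40884 - U(-164, -160) = -40884 - (-6 - 10*(-160)*(-164) + 2*(-160)*(-164)²) = -40884 - (-6 - 262400 + 2*(-160)*26896) = -40884 - (-6 - 262400 - 8606720) = -40884 - 1*(-8869126) = -40884 + 8869126 = 8828242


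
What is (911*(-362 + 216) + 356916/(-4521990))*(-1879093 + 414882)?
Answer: 146775477828450436/753665 ≈ 1.9475e+11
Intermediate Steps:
(911*(-362 + 216) + 356916/(-4521990))*(-1879093 + 414882) = (911*(-146) + 356916*(-1/4521990))*(-1464211) = (-133006 - 59486/753665)*(-1464211) = -100242026476/753665*(-1464211) = 146775477828450436/753665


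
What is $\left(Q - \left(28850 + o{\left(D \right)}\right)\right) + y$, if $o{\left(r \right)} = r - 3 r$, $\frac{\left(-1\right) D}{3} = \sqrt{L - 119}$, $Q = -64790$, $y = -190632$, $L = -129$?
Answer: $-284272 - 12 i \sqrt{62} \approx -2.8427 \cdot 10^{5} - 94.488 i$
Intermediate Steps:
$D = - 6 i \sqrt{62}$ ($D = - 3 \sqrt{-129 - 119} = - 3 \sqrt{-248} = - 3 \cdot 2 i \sqrt{62} = - 6 i \sqrt{62} \approx - 47.244 i$)
$o{\left(r \right)} = - 2 r$
$\left(Q - \left(28850 + o{\left(D \right)}\right)\right) + y = \left(-64790 - \left(28850 - 2 \left(- 6 i \sqrt{62}\right)\right)\right) - 190632 = \left(-64790 - \left(28850 + 12 i \sqrt{62}\right)\right) - 190632 = \left(-93640 - 12 i \sqrt{62}\right) - 190632 = -284272 - 12 i \sqrt{62}$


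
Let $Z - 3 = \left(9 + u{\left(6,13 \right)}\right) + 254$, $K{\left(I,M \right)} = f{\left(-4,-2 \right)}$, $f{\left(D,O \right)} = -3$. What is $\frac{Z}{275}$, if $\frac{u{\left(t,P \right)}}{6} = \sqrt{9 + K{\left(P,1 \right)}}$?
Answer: $\frac{266}{275} + \frac{6 \sqrt{6}}{275} \approx 1.0207$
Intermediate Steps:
$K{\left(I,M \right)} = -3$
$u{\left(t,P \right)} = 6 \sqrt{6}$ ($u{\left(t,P \right)} = 6 \sqrt{9 - 3} = 6 \sqrt{6}$)
$Z = 266 + 6 \sqrt{6}$ ($Z = 3 + \left(\left(9 + 6 \sqrt{6}\right) + 254\right) = 3 + \left(263 + 6 \sqrt{6}\right) = 266 + 6 \sqrt{6} \approx 280.7$)
$\frac{Z}{275} = \frac{266 + 6 \sqrt{6}}{275} = \left(266 + 6 \sqrt{6}\right) \frac{1}{275} = \frac{266}{275} + \frac{6 \sqrt{6}}{275}$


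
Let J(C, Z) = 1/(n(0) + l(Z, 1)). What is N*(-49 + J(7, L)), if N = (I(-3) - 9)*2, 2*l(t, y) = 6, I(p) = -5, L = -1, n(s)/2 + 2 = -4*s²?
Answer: 1400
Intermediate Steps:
n(s) = -4 - 8*s² (n(s) = -4 + 2*(-4*s²) = -4 - 8*s²)
l(t, y) = 3 (l(t, y) = (½)*6 = 3)
J(C, Z) = -1 (J(C, Z) = 1/((-4 - 8*0²) + 3) = 1/((-4 - 8*0) + 3) = 1/((-4 + 0) + 3) = 1/(-4 + 3) = 1/(-1) = -1)
N = -28 (N = (-5 - 9)*2 = -14*2 = -28)
N*(-49 + J(7, L)) = -28*(-49 - 1) = -28*(-50) = 1400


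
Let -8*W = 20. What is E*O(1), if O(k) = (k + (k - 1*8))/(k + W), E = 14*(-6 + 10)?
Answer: 224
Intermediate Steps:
W = -5/2 (W = -1/8*20 = -5/2 ≈ -2.5000)
E = 56 (E = 14*4 = 56)
O(k) = (-8 + 2*k)/(-5/2 + k) (O(k) = (k + (k - 1*8))/(k - 5/2) = (k + (k - 8))/(-5/2 + k) = (k + (-8 + k))/(-5/2 + k) = (-8 + 2*k)/(-5/2 + k))
E*O(1) = 56*(4*(-4 + 1)/(-5 + 2*1)) = 56*(4*(-3)/(-5 + 2)) = 56*(4*(-3)/(-3)) = 56*(4*(-1/3)*(-3)) = 56*4 = 224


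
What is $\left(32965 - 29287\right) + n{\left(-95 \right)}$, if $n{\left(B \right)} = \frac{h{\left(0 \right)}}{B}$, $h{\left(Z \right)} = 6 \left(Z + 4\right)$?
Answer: $\frac{349386}{95} \approx 3677.7$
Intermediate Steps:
$h{\left(Z \right)} = 24 + 6 Z$ ($h{\left(Z \right)} = 6 \left(4 + Z\right) = 24 + 6 Z$)
$n{\left(B \right)} = \frac{24}{B}$ ($n{\left(B \right)} = \frac{24 + 6 \cdot 0}{B} = \frac{24 + 0}{B} = \frac{24}{B}$)
$\left(32965 - 29287\right) + n{\left(-95 \right)} = \left(32965 - 29287\right) + \frac{24}{-95} = 3678 + 24 \left(- \frac{1}{95}\right) = 3678 - \frac{24}{95} = \frac{349386}{95}$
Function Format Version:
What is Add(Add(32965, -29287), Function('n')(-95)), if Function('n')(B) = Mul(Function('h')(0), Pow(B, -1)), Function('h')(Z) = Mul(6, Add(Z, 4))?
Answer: Rational(349386, 95) ≈ 3677.7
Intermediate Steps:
Function('h')(Z) = Add(24, Mul(6, Z)) (Function('h')(Z) = Mul(6, Add(4, Z)) = Add(24, Mul(6, Z)))
Function('n')(B) = Mul(24, Pow(B, -1)) (Function('n')(B) = Mul(Add(24, Mul(6, 0)), Pow(B, -1)) = Mul(Add(24, 0), Pow(B, -1)) = Mul(24, Pow(B, -1)))
Add(Add(32965, -29287), Function('n')(-95)) = Add(Add(32965, -29287), Mul(24, Pow(-95, -1))) = Add(3678, Mul(24, Rational(-1, 95))) = Add(3678, Rational(-24, 95)) = Rational(349386, 95)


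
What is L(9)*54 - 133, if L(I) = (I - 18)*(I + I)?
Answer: -8881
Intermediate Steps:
L(I) = 2*I*(-18 + I) (L(I) = (-18 + I)*(2*I) = 2*I*(-18 + I))
L(9)*54 - 133 = (2*9*(-18 + 9))*54 - 133 = (2*9*(-9))*54 - 133 = -162*54 - 133 = -8748 - 133 = -8881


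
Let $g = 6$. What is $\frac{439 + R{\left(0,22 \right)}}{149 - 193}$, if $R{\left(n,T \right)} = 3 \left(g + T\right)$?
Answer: $- \frac{523}{44} \approx -11.886$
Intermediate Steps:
$R{\left(n,T \right)} = 18 + 3 T$ ($R{\left(n,T \right)} = 3 \left(6 + T\right) = 18 + 3 T$)
$\frac{439 + R{\left(0,22 \right)}}{149 - 193} = \frac{439 + \left(18 + 3 \cdot 22\right)}{149 - 193} = \frac{439 + \left(18 + 66\right)}{-44} = \left(439 + 84\right) \left(- \frac{1}{44}\right) = 523 \left(- \frac{1}{44}\right) = - \frac{523}{44}$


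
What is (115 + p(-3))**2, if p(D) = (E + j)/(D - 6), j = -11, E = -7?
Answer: 13689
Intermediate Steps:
p(D) = -18/(-6 + D) (p(D) = (-7 - 11)/(D - 6) = -18/(-6 + D))
(115 + p(-3))**2 = (115 - 18/(-6 - 3))**2 = (115 - 18/(-9))**2 = (115 - 18*(-1/9))**2 = (115 + 2)**2 = 117**2 = 13689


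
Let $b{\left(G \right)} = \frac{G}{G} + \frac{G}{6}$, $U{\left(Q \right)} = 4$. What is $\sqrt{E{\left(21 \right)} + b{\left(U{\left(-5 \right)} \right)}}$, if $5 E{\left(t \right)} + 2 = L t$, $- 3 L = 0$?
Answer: $\frac{\sqrt{285}}{15} \approx 1.1255$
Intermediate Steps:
$L = 0$ ($L = \left(- \frac{1}{3}\right) 0 = 0$)
$E{\left(t \right)} = - \frac{2}{5}$ ($E{\left(t \right)} = - \frac{2}{5} + \frac{0 t}{5} = - \frac{2}{5} + \frac{1}{5} \cdot 0 = - \frac{2}{5} + 0 = - \frac{2}{5}$)
$b{\left(G \right)} = 1 + \frac{G}{6}$ ($b{\left(G \right)} = 1 + G \frac{1}{6} = 1 + \frac{G}{6}$)
$\sqrt{E{\left(21 \right)} + b{\left(U{\left(-5 \right)} \right)}} = \sqrt{- \frac{2}{5} + \left(1 + \frac{1}{6} \cdot 4\right)} = \sqrt{- \frac{2}{5} + \left(1 + \frac{2}{3}\right)} = \sqrt{- \frac{2}{5} + \frac{5}{3}} = \sqrt{\frac{19}{15}} = \frac{\sqrt{285}}{15}$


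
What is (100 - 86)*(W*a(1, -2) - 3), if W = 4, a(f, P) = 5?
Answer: 238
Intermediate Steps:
(100 - 86)*(W*a(1, -2) - 3) = (100 - 86)*(4*5 - 3) = 14*(20 - 3) = 14*17 = 238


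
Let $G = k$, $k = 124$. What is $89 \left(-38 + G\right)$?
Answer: $7654$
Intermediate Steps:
$G = 124$
$89 \left(-38 + G\right) = 89 \left(-38 + 124\right) = 89 \cdot 86 = 7654$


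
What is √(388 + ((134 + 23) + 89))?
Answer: √634 ≈ 25.179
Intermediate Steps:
√(388 + ((134 + 23) + 89)) = √(388 + (157 + 89)) = √(388 + 246) = √634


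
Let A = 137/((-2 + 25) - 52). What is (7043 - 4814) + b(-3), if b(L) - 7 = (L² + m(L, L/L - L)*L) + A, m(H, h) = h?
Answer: 64620/29 ≈ 2228.3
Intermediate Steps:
A = -137/29 (A = 137/(23 - 52) = 137/(-29) = 137*(-1/29) = -137/29 ≈ -4.7241)
b(L) = 66/29 + L² + L*(1 - L) (b(L) = 7 + ((L² + (L/L - L)*L) - 137/29) = 7 + ((L² + (1 - L)*L) - 137/29) = 7 + ((L² + L*(1 - L)) - 137/29) = 7 + (-137/29 + L² + L*(1 - L)) = 66/29 + L² + L*(1 - L))
(7043 - 4814) + b(-3) = (7043 - 4814) + (66/29 - 3) = 2229 - 21/29 = 64620/29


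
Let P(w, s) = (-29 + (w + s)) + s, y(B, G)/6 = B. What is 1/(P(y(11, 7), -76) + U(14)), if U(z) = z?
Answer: -1/101 ≈ -0.0099010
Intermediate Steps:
y(B, G) = 6*B
P(w, s) = -29 + w + 2*s (P(w, s) = (-29 + (s + w)) + s = (-29 + s + w) + s = -29 + w + 2*s)
1/(P(y(11, 7), -76) + U(14)) = 1/((-29 + 6*11 + 2*(-76)) + 14) = 1/((-29 + 66 - 152) + 14) = 1/(-115 + 14) = 1/(-101) = -1/101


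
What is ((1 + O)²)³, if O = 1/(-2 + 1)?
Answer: 0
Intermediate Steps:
O = -1 (O = 1/(-1) = -1)
((1 + O)²)³ = ((1 - 1)²)³ = (0²)³ = 0³ = 0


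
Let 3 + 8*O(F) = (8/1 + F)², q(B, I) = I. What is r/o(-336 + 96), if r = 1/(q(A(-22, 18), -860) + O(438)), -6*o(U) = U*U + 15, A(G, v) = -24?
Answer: -16/3687993765 ≈ -4.3384e-9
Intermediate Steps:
O(F) = -3/8 + (8 + F)²/8 (O(F) = -3/8 + (8/1 + F)²/8 = -3/8 + (8*1 + F)²/8 = -3/8 + (8 + F)²/8)
o(U) = -5/2 - U²/6 (o(U) = -(U*U + 15)/6 = -(U² + 15)/6 = -(15 + U²)/6 = -5/2 - U²/6)
r = 8/192033 (r = 1/(-860 + (-3/8 + (8 + 438)²/8)) = 1/(-860 + (-3/8 + (⅛)*446²)) = 1/(-860 + (-3/8 + (⅛)*198916)) = 1/(-860 + (-3/8 + 49729/2)) = 1/(-860 + 198913/8) = 1/(192033/8) = 8/192033 ≈ 4.1660e-5)
r/o(-336 + 96) = 8/(192033*(-5/2 - (-336 + 96)²/6)) = 8/(192033*(-5/2 - ⅙*(-240)²)) = 8/(192033*(-5/2 - ⅙*57600)) = 8/(192033*(-5/2 - 9600)) = 8/(192033*(-19205/2)) = (8/192033)*(-2/19205) = -16/3687993765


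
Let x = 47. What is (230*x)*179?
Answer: 1934990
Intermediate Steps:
(230*x)*179 = (230*47)*179 = 10810*179 = 1934990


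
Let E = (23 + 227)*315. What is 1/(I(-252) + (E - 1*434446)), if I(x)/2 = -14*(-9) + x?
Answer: -1/355948 ≈ -2.8094e-6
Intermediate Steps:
E = 78750 (E = 250*315 = 78750)
I(x) = 252 + 2*x (I(x) = 2*(-14*(-9) + x) = 2*(126 + x) = 252 + 2*x)
1/(I(-252) + (E - 1*434446)) = 1/((252 + 2*(-252)) + (78750 - 1*434446)) = 1/((252 - 504) + (78750 - 434446)) = 1/(-252 - 355696) = 1/(-355948) = -1/355948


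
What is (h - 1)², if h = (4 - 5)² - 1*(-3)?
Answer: 9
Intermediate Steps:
h = 4 (h = (-1)² + 3 = 1 + 3 = 4)
(h - 1)² = (4 - 1)² = 3² = 9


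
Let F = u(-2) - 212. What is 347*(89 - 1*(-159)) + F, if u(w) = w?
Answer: 85842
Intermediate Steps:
F = -214 (F = -2 - 212 = -214)
347*(89 - 1*(-159)) + F = 347*(89 - 1*(-159)) - 214 = 347*(89 + 159) - 214 = 347*248 - 214 = 86056 - 214 = 85842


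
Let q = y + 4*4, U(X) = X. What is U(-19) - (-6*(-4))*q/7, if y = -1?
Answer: -493/7 ≈ -70.429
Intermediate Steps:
q = 15 (q = -1 + 4*4 = -1 + 16 = 15)
U(-19) - (-6*(-4))*q/7 = -19 - (-6*(-4))*15/7 = -19 - 24*15*(⅐) = -19 - 24*15/7 = -19 - 1*360/7 = -19 - 360/7 = -493/7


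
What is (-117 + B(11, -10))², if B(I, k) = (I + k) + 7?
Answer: 11881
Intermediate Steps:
B(I, k) = 7 + I + k
(-117 + B(11, -10))² = (-117 + (7 + 11 - 10))² = (-117 + 8)² = (-109)² = 11881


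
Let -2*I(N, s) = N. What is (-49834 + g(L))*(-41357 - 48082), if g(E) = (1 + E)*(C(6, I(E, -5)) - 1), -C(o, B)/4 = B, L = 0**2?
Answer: 4457192565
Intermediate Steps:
L = 0
I(N, s) = -N/2
C(o, B) = -4*B
g(E) = (1 + E)*(-1 + 2*E) (g(E) = (1 + E)*(-(-2)*E - 1) = (1 + E)*(2*E - 1) = (1 + E)*(-1 + 2*E))
(-49834 + g(L))*(-41357 - 48082) = (-49834 + (-1 + 0 + 2*0**2))*(-41357 - 48082) = (-49834 + (-1 + 0 + 2*0))*(-89439) = (-49834 + (-1 + 0 + 0))*(-89439) = (-49834 - 1)*(-89439) = -49835*(-89439) = 4457192565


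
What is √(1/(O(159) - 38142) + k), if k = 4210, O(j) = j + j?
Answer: √94110272049/4728 ≈ 64.885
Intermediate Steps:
O(j) = 2*j
√(1/(O(159) - 38142) + k) = √(1/(2*159 - 38142) + 4210) = √(1/(318 - 38142) + 4210) = √(1/(-37824) + 4210) = √(-1/37824 + 4210) = √(159239039/37824) = √94110272049/4728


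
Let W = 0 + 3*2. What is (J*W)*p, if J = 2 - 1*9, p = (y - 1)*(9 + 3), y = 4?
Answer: -1512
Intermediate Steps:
p = 36 (p = (4 - 1)*(9 + 3) = 3*12 = 36)
W = 6 (W = 0 + 6 = 6)
J = -7 (J = 2 - 9 = -7)
(J*W)*p = -7*6*36 = -42*36 = -1512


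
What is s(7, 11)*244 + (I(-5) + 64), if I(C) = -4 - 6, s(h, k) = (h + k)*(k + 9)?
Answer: 87894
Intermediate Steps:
s(h, k) = (9 + k)*(h + k) (s(h, k) = (h + k)*(9 + k) = (9 + k)*(h + k))
I(C) = -10
s(7, 11)*244 + (I(-5) + 64) = (11**2 + 9*7 + 9*11 + 7*11)*244 + (-10 + 64) = (121 + 63 + 99 + 77)*244 + 54 = 360*244 + 54 = 87840 + 54 = 87894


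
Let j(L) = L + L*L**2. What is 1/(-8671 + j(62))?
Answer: 1/229719 ≈ 4.3531e-6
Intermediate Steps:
j(L) = L + L**3
1/(-8671 + j(62)) = 1/(-8671 + (62 + 62**3)) = 1/(-8671 + (62 + 238328)) = 1/(-8671 + 238390) = 1/229719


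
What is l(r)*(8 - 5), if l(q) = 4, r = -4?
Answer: 12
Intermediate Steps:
l(r)*(8 - 5) = 4*(8 - 5) = 4*3 = 12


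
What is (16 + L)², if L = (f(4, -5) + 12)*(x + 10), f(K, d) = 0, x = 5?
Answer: 38416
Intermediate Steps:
L = 180 (L = (0 + 12)*(5 + 10) = 12*15 = 180)
(16 + L)² = (16 + 180)² = 196² = 38416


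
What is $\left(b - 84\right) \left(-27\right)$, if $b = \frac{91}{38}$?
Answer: $\frac{83727}{38} \approx 2203.3$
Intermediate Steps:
$b = \frac{91}{38}$ ($b = 91 \cdot \frac{1}{38} = \frac{91}{38} \approx 2.3947$)
$\left(b - 84\right) \left(-27\right) = \left(\frac{91}{38} - 84\right) \left(-27\right) = \left(- \frac{3101}{38}\right) \left(-27\right) = \frac{83727}{38}$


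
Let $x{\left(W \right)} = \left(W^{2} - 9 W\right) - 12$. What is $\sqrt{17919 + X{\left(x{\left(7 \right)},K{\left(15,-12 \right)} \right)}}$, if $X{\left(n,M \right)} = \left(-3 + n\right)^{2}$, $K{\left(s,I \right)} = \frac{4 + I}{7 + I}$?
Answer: $2 \sqrt{4690} \approx 136.97$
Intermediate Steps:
$K{\left(s,I \right)} = \frac{4 + I}{7 + I}$
$x{\left(W \right)} = -12 + W^{2} - 9 W$
$\sqrt{17919 + X{\left(x{\left(7 \right)},K{\left(15,-12 \right)} \right)}} = \sqrt{17919 + \left(-3 - \left(75 - 49\right)\right)^{2}} = \sqrt{17919 + \left(-3 - 26\right)^{2}} = \sqrt{17919 + \left(-29\right)^{2}} = \sqrt{17919 + 841} = \sqrt{18760} = 2 \sqrt{4690}$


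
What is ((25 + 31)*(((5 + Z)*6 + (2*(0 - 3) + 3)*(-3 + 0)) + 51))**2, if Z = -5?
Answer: 11289600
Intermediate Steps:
((25 + 31)*(((5 + Z)*6 + (2*(0 - 3) + 3)*(-3 + 0)) + 51))**2 = ((25 + 31)*(((5 - 5)*6 + (2*(0 - 3) + 3)*(-3 + 0)) + 51))**2 = (56*((0*6 + (2*(-3) + 3)*(-3)) + 51))**2 = (56*((0 + (-6 + 3)*(-3)) + 51))**2 = (56*((0 - 3*(-3)) + 51))**2 = (56*((0 + 9) + 51))**2 = (56*(9 + 51))**2 = (56*60)**2 = 3360**2 = 11289600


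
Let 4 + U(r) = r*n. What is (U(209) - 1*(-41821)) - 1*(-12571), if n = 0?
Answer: 54388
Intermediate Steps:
U(r) = -4 (U(r) = -4 + r*0 = -4 + 0 = -4)
(U(209) - 1*(-41821)) - 1*(-12571) = (-4 - 1*(-41821)) - 1*(-12571) = (-4 + 41821) + 12571 = 41817 + 12571 = 54388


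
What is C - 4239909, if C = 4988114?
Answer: 748205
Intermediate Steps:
C - 4239909 = 4988114 - 4239909 = 748205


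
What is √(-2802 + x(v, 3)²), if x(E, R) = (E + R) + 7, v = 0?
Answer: I*√2702 ≈ 51.981*I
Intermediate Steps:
x(E, R) = 7 + E + R
√(-2802 + x(v, 3)²) = √(-2802 + (7 + 0 + 3)²) = √(-2802 + 10²) = √(-2802 + 100) = √(-2702) = I*√2702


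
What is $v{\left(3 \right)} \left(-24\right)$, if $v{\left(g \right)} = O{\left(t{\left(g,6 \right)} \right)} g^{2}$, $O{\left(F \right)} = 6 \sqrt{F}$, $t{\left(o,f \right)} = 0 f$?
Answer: $0$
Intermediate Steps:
$t{\left(o,f \right)} = 0$
$v{\left(g \right)} = 0$ ($v{\left(g \right)} = 6 \sqrt{0} g^{2} = 6 \cdot 0 g^{2} = 0 g^{2} = 0$)
$v{\left(3 \right)} \left(-24\right) = 0 \left(-24\right) = 0$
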